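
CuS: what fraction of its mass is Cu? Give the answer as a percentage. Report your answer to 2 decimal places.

66.46%

Molar mass = 1(63.55) + 1(32.07) = 95.620 g/mol
Mass of Cu per mole = 1 × 63.55 = 63.550 g
% Cu = 63.550 / 95.620 × 100 = 66.46%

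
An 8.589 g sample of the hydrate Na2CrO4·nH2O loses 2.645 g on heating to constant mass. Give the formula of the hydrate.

Na2CrO4·4H2O

Mass of anhydrous Na2CrO4 = 8.589 − 2.645 = 5.944 g
mol H2O = 2.645 / 18.02 = 0.1468
Molar mass of Na2CrO4 = 161.98 g/mol → mol Na2CrO4 = 5.944 / 161.98 = 0.0367
n = 0.1468 / 0.0367 = 4.00 ≈ 4 → Na2CrO4·4H2O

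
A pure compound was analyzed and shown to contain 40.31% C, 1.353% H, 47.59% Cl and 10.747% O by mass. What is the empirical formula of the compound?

Assume 100 g: 40.31 g C, 1.353 g H, 47.59 g Cl, 10.747 g O.
Moles — C: 40.31 / 12.01 = 3.356 mol; H: 1.353 / 1.008 = 1.342 mol; Cl: 47.59 / 35.45 = 1.342 mol; O: 10.747 / 16.00 = 0.6717 mol
Divide by the smallest (0.6717 mol O): C 4.997, H 1.998, Cl 1.999, O 1.000
Ratio ≈ 5:2:2:1, so the empirical formula is C5H2Cl2O

C5H2Cl2O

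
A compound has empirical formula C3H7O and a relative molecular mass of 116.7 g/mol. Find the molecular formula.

Empirical-formula mass = 59.09 g/mol
n = 116.7 / 59.09 = 1.98 ≈ 2
Molecular formula = (C3H7O)2 = C6H14O2

C6H14O2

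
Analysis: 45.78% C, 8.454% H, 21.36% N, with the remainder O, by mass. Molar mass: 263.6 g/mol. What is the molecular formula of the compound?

Assume 100 g: 45.78 g C, 8.454 g H, 21.36 g N, 24.406 g O.
n(C) = 45.78/12.01 = 3.812, n(H) = 8.454/1.008 = 8.387, n(N) = 21.36/14.01 = 1.525, n(O) = 24.406/16.00 = 1.525
Ratios (÷ 1.525): C 2.500, H 5.501, N 1.000, O 1.000
Multiply by 2: C 5.00, H 11.00, N 2.00, O 2.00 → C5H11N2O2
Empirical-formula mass = 131.16 g/mol
n = 263.6 / 131.16 = 2.01 ≈ 2
Molecular formula = (C5H11N2O2)×2 = C10H22N4O4

C10H22N4O4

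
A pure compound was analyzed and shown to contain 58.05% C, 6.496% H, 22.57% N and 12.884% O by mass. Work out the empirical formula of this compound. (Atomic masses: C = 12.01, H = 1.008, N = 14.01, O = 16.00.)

C6H8N2O

Assume 100 g: 58.05 g C, 6.496 g H, 22.57 g N, 12.884 g O.
n(C) = 58.05/12.01 = 4.833, n(H) = 6.496/1.008 = 6.444, n(N) = 22.57/14.01 = 1.611, n(O) = 12.884/16.00 = 0.8053
Ratios (÷ 0.8053): C 6.002, H 8.003, N 2.001, O 1.000
≈ 6:8:2:1 → C6H8N2O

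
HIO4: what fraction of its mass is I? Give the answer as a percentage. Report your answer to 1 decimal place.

66.1%

Molar mass = 1(1.008) + 1(126.90) + 4(16.00) = 191.908 g/mol
Mass of I per mole = 1 × 126.90 = 126.900 g
% I = 126.900 / 191.908 × 100 = 66.1%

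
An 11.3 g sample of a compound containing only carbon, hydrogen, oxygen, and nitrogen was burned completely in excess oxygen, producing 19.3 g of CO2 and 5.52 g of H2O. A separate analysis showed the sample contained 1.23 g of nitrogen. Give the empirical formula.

mol C = 19.3 / 44.01 = 0.4385; mass C = 0.4385 × 12.01 = 5.267 g
mol H = 2 × (5.52 / 18.02) = 0.6127; mass H = 0.6127 × 1.008 = 0.6176 g
mol N = 1.23 / 14.01 = 0.08779
mass O = 11.3 − (7.114) = 4.186 g → mol O = 0.2616
Divide by the smallest (0.08779 mol N): C 4.995, H 6.978, N 1.000, O 2.980
→ C5H7NO3

C5H7NO3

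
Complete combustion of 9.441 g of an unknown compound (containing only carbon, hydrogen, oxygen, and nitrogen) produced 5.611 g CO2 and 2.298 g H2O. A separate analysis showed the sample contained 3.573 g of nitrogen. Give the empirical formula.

mol C = 5.611 / 44.01 = 0.1275; mass C = 0.1275 × 12.01 = 1.531 g
mol H = 2 × (2.298 / 18.02) = 0.2550; mass H = 0.2550 × 1.008 = 0.2571 g
mol N = 3.573 / 14.01 = 0.2550
mass O = 9.441 − (5.361) = 4.080 g → mol O = 0.2550
Smallest is C at 0.1275 mol; normalising gives C 1.000, H 2.000, N 2.000, O 2.000
≈ 1:2:2:2 → CH2N2O2

CH2N2O2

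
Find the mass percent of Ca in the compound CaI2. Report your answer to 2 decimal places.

Molar mass = 1(40.08) + 2(126.90) = 293.880 g/mol
Mass of Ca per mole = 1 × 40.08 = 40.080 g
% Ca = 40.080 / 293.880 × 100 = 13.64%

13.64%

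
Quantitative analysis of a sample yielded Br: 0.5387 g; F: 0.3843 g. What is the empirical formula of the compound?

BrF3

Moles — Br: 0.5387 / 79.90 = 0.006742 mol; F: 0.3843 / 19.00 = 0.02023 mol
Ratios (÷ 0.006742): Br 1.000, F 3.000
→ BrF3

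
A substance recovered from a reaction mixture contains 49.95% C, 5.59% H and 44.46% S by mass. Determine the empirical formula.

C3H4S

Assume 100 g: 49.95 g C, 5.59 g H, 44.46 g S.
C: 49.95 g ÷ 12.01 g/mol = 4.159 mol
H: 5.59 g ÷ 1.008 g/mol = 5.546 mol
S: 44.46 g ÷ 32.07 g/mol = 1.386 mol
Smallest is S at 1.386 mol; normalising gives C 3.000, H 4.000, S 1.000
Ratio ≈ 3:4:1, so the empirical formula is C3H4S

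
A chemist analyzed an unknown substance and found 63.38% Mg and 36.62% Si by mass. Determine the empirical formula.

Mg2Si

Assume 100 g: 63.38 g Mg, 36.62 g Si.
n(Mg) = 63.38/24.31 = 2.607, n(Si) = 36.62/28.09 = 1.304
Ratios (÷ 1.304): Mg 2.000, Si 1.000
→ Mg2Si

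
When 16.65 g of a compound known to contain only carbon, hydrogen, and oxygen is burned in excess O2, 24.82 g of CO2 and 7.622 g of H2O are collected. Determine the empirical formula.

C2H3O2

mol C = 24.82 / 44.01 = 0.5640; mass C = 0.5640 × 12.01 = 6.773 g
mol H = 2 × (7.622 / 18.02) = 0.8459; mass H = 0.8459 × 1.008 = 0.8527 g
mass O = 16.65 − (7.626) = 9.024 g → mol O = 0.5640
Ratios (÷ 0.564): C 1.000, H 1.500, O 1.000
Multiply by 2: C 2.00, H 3.00, O 2.00 → C2H3O2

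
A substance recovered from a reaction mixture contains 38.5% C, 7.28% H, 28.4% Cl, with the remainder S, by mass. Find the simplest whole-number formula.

Assume 100 g: 38.5 g C, 7.28 g H, 28.4 g Cl, 25.82 g S.
Moles — C: 38.5 / 12.01 = 3.206 mol; H: 7.28 / 1.008 = 7.222 mol; Cl: 28.4 / 35.45 = 0.8011 mol; S: 25.82 / 32.07 = 0.8051 mol
Ratios (÷ 0.8011): C 4.001, H 9.015, Cl 1.000, S 1.005
≈ 4:9:1:1 → C4H9ClS

C4H9ClS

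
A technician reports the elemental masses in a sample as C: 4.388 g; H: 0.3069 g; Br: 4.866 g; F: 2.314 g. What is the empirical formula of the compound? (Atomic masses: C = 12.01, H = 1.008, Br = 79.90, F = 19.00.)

n(C) = 4.388/12.01 = 0.3654, n(H) = 0.3069/1.008 = 0.3045, n(Br) = 4.866/79.90 = 0.0609, n(F) = 2.314/19.00 = 0.1218
Smallest is Br at 0.0609 mol; normalising gives C 5.999, H 4.999, Br 1.000, F 2.000
≈ 6:5:1:2 → C6H5BrF2

C6H5BrF2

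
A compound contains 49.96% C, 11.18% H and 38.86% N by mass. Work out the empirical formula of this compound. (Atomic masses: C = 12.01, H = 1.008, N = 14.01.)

Assume 100 g: 49.96 g C, 11.18 g H, 38.86 g N.
C: 49.96 g ÷ 12.01 g/mol = 4.16 mol
H: 11.18 g ÷ 1.008 g/mol = 11.09 mol
N: 38.86 g ÷ 14.01 g/mol = 2.774 mol
Smallest is N at 2.774 mol; normalising gives C 1.500, H 3.999, N 1.000
Multiply by 2: C 3.00, H 8.00, N 2.00 → C3H8N2

C3H8N2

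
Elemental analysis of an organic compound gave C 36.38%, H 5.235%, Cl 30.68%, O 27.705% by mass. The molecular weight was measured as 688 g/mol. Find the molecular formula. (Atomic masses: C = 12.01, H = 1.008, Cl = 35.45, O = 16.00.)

Assume 100 g: 36.38 g C, 5.235 g H, 30.68 g Cl, 27.705 g O.
C: 36.38 g ÷ 12.01 g/mol = 3.029 mol
H: 5.235 g ÷ 1.008 g/mol = 5.193 mol
Cl: 30.68 g ÷ 35.45 g/mol = 0.8654 mol
O: 27.705 g ÷ 16.00 g/mol = 1.732 mol
Divide by the smallest (0.8654 mol Cl): C 3.500, H 6.001, Cl 1.000, O 2.001
Scaling by 2: C 7.00, H 12.00, Cl 2.00, O 4.00 → C7H12Cl2O4
Empirical-formula mass = 231.07 g/mol
n = 688 / 231.07 = 2.98 ≈ 3
Molecular formula = (C7H12Cl2O4)×3 = C21H36Cl6O12

C21H36Cl6O12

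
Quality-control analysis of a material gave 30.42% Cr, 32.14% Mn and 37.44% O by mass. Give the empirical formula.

Assume 100 g: 30.42 g Cr, 32.14 g Mn, 37.44 g O.
Moles — Cr: 30.42 / 52.00 = 0.585 mol; Mn: 32.14 / 54.94 = 0.585 mol; O: 37.44 / 16.00 = 2.34 mol
Ratios (÷ 0.585): Cr 1.000, Mn 1.000, O 4.000
→ CrMnO4

CrMnO4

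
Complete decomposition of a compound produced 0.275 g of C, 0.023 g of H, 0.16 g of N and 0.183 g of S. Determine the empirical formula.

C4H4N2S

C: 0.275 g ÷ 12.01 g/mol = 0.0229 mol
H: 0.023 g ÷ 1.008 g/mol = 0.02282 mol
N: 0.16 g ÷ 14.01 g/mol = 0.01142 mol
S: 0.183 g ÷ 32.07 g/mol = 0.005706 mol
Ratios (÷ 0.005706): C 4.013, H 3.999, N 2.001, S 1.000
≈ 4:4:2:1 → C4H4N2S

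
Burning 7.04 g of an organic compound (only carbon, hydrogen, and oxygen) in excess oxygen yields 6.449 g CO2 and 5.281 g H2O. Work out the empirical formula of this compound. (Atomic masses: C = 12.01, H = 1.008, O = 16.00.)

mol C = 6.449 / 44.01 = 0.1465; mass C = 0.1465 × 12.01 = 1.760 g
mol H = 2 × (5.281 / 18.02) = 0.5861; mass H = 0.5861 × 1.008 = 0.5908 g
mass O = 7.04 − (2.351) = 4.689 g → mol O = 0.2931
Divide by the smallest (0.1465 mol C): C 1.000, H 4.000, O 2.000
Ratio ≈ 1:4:2, so the empirical formula is CH4O2

CH4O2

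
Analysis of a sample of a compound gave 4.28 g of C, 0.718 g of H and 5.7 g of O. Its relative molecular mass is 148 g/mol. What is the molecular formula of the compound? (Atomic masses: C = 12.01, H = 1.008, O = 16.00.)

C5H10O5

n(C) = 4.28/12.01 = 0.3564, n(H) = 0.718/1.008 = 0.7123, n(O) = 5.7/16.00 = 0.3563
Divide by the smallest (0.3563 mol O): C 1.000, H 1.999, O 1.000
≈ 1:2:1 → CH2O
Empirical-formula mass = 30.03 g/mol
n = 148 / 30.03 = 4.93 ≈ 5
Molecular formula = (CH2O)×5 = C5H10O5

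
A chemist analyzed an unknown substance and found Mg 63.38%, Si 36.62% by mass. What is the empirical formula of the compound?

Mg2Si

Assume 100 g: 63.38 g Mg, 36.62 g Si.
Moles — Mg: 63.38 / 24.31 = 2.607 mol; Si: 36.62 / 28.09 = 1.304 mol
Ratios (÷ 1.304): Mg 2.000, Si 1.000
≈ 2:1 → Mg2Si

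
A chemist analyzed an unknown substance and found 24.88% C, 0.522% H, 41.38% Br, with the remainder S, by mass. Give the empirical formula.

Assume 100 g: 24.88 g C, 0.522 g H, 41.38 g Br, 33.218 g S.
n(C) = 24.88/12.01 = 2.072, n(H) = 0.522/1.008 = 0.5179, n(Br) = 41.38/79.90 = 0.5179, n(S) = 33.218/32.07 = 1.036
Divide by the smallest (0.5179 mol H): C 4.000, H 1.000, Br 1.000, S 2.000
≈ 4:1:1:2 → C4HBrS2

C4HBrS2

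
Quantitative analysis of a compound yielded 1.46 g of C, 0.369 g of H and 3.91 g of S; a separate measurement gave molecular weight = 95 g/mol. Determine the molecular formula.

C: 1.46 g ÷ 12.01 g/mol = 0.1216 mol
H: 0.369 g ÷ 1.008 g/mol = 0.3661 mol
S: 3.91 g ÷ 32.07 g/mol = 0.1219 mol
Ratios (÷ 0.1216): C 1.000, H 3.011, S 1.003
Ratio ≈ 1:3:1, so the empirical formula is CH3S
Empirical-formula mass = 47.10 g/mol
n = 95 / 47.10 = 2.02 ≈ 2
Molecular formula = (CH3S)×2 = C2H6S2

C2H6S2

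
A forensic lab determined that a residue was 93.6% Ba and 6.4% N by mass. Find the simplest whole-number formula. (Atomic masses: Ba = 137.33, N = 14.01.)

Ba3N2

Assume 100 g: 93.6 g Ba, 6.4 g N.
Moles — Ba: 93.6 / 137.33 = 0.6816 mol; N: 6.4 / 14.01 = 0.4568 mol
Ratios (÷ 0.4568): Ba 1.492, N 1.000
Scaling by 2: Ba 2.98, N 2.00 → Ba3N2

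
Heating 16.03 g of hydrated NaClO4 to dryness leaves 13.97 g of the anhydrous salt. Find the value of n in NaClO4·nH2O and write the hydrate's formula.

NaClO4·H2O

Mass of water lost = 16.03 − 13.97 = 2.06 g → 2.06 / 18.02 = 0.1143 mol H2O
Molar mass of NaClO4 = 122.44 g/mol → mol NaClO4 = 13.97 / 122.44 = 0.1141
n = 0.1143 / 0.1141 = 1.00 ≈ 1 → NaClO4·H2O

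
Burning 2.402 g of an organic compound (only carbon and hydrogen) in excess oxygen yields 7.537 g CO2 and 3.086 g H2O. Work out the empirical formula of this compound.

CH2

mol C = 7.537 / 44.01 = 0.1713; mass C = 0.1713 × 12.01 = 2.057 g
mol H = 2 × (3.086 / 18.02) = 0.3425; mass H = 0.3425 × 1.008 = 0.3452 g
Ratios (÷ 0.1713): C 1.000, H 2.000
Ratio ≈ 1:2, so the empirical formula is CH2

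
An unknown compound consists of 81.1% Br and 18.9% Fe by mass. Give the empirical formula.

Assume 100 g: 81.1 g Br, 18.9 g Fe.
Br: 81.1 g ÷ 79.90 g/mol = 1.015 mol
Fe: 18.9 g ÷ 55.85 g/mol = 0.3384 mol
Divide by the smallest (0.3384 mol Fe): Br 2.999, Fe 1.000
→ Br3Fe

Br3Fe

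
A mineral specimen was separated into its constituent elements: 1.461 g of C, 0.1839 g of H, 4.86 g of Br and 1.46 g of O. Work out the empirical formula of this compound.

C: 1.461 g ÷ 12.01 g/mol = 0.1216 mol
H: 0.1839 g ÷ 1.008 g/mol = 0.1824 mol
Br: 4.86 g ÷ 79.90 g/mol = 0.06083 mol
O: 1.46 g ÷ 16.00 g/mol = 0.09125 mol
Smallest is Br at 0.06083 mol; normalising gives C 2.000, H 2.999, Br 1.000, O 1.500
Multiply by 2: C 4.00, H 6.00, Br 2.00, O 3.00 → C4H6Br2O3

C4H6Br2O3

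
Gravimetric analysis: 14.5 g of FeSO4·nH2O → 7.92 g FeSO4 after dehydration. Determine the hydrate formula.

Mass of water lost = 14.5 − 7.92 = 6.58 g → 6.58 / 18.02 = 0.3651 mol H2O
Molar mass of FeSO4 = 151.92 g/mol → mol FeSO4 = 7.92 / 151.92 = 0.05213
n = 0.3651 / 0.05213 = 7.00 ≈ 7 → FeSO4·7H2O

FeSO4·7H2O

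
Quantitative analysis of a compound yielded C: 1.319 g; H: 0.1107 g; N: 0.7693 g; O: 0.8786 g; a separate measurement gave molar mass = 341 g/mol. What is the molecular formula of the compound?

n(C) = 1.319/12.01 = 0.1098, n(H) = 0.1107/1.008 = 0.1098, n(N) = 0.7693/14.01 = 0.05491, n(O) = 0.8786/16.00 = 0.05491
Smallest is N at 0.05491 mol; normalising gives C 2.000, H 2.000, N 1.000, O 1.000
→ C2H2NO
Empirical-formula mass = 56.05 g/mol
n = 341 / 56.05 = 6.08 ≈ 6
Molecular formula = (C2H2NO)×6 = C12H12N6O6

C12H12N6O6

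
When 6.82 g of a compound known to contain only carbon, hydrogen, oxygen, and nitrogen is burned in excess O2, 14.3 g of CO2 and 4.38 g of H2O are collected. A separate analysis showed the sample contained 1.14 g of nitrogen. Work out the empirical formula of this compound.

C4H6NO

mol C = 14.3 / 44.01 = 0.3249; mass C = 0.3249 × 12.01 = 3.902 g
mol H = 2 × (4.38 / 18.02) = 0.4861; mass H = 0.4861 × 1.008 = 0.4900 g
mol N = 1.14 / 14.01 = 0.08137
mass O = 6.82 − (5.532) = 1.288 g → mol O = 0.08048
Smallest is O at 0.08048 mol; normalising gives C 4.038, H 6.041, N 1.011, O 1.000
≈ 4:6:1:1 → C4H6NO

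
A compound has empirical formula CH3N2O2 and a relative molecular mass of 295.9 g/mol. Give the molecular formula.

C4H12N8O8

Empirical-formula mass = 75.05 g/mol
n = 295.9 / 75.05 = 3.94 ≈ 4
Molecular formula = (CH3N2O2)4 = C4H12N8O8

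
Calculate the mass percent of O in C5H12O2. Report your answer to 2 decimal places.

Molar mass = 5(12.01) + 12(1.008) + 2(16.00) = 104.146 g/mol
Mass of O per mole = 2 × 16.00 = 32.000 g
% O = 32.000 / 104.146 × 100 = 30.73%

30.73%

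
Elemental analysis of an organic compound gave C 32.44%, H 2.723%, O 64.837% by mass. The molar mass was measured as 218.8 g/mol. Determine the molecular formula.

Assume 100 g: 32.44 g C, 2.723 g H, 64.837 g O.
Moles — C: 32.44 / 12.01 = 2.701 mol; H: 2.723 / 1.008 = 2.701 mol; O: 64.837 / 16.00 = 4.052 mol
Smallest is C at 2.701 mol; normalising gives C 1.000, H 1.000, O 1.500
×2: C 2.00, H 2.00, O 3.00 → C2H2O3
Empirical-formula mass = 74.04 g/mol
n = 218.8 / 74.04 = 2.96 ≈ 3
Molecular formula = (C2H2O3)×3 = C6H6O9

C6H6O9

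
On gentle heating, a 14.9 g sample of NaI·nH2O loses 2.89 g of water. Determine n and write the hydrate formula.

NaI·2H2O

Mass of anhydrous NaI = 14.9 − 2.89 = 12.01 g
mol H2O = 2.89 / 18.02 = 0.1604
Molar mass of NaI = 149.89 g/mol → mol NaI = 12.01 / 149.89 = 0.08013
n = 0.1604 / 0.08013 = 2.00 ≈ 2 → NaI·2H2O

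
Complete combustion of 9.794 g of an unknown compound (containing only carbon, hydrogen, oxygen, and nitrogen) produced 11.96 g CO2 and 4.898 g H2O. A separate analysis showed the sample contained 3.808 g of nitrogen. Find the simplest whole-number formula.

mol C = 11.96 / 44.01 = 0.2718; mass C = 0.2718 × 12.01 = 3.264 g
mol H = 2 × (4.898 / 18.02) = 0.5436; mass H = 0.5436 × 1.008 = 0.5480 g
mol N = 3.808 / 14.01 = 0.2718
mass O = 9.794 − (7.620) = 2.174 g → mol O = 0.1359
Smallest is O at 0.1359 mol; normalising gives C 2.000, H 4.000, N 2.000, O 1.000
→ C2H4N2O

C2H4N2O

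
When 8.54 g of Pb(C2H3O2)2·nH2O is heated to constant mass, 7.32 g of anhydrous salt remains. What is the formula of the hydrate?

Pb(C2H3O2)2·3H2O

Mass of water lost = 8.54 − 7.32 = 1.22 g → 1.22 / 18.02 = 0.0677 mol H2O
Molar mass of Pb(C2H3O2)2 = 325.29 g/mol → mol Pb(C2H3O2)2 = 7.32 / 325.29 = 0.0225
n = 0.0677 / 0.0225 = 3.01 ≈ 3 → Pb(C2H3O2)2·3H2O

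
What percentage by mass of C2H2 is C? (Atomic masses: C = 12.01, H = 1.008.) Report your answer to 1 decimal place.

92.3%

Molar mass = 2(12.01) + 2(1.008) = 26.036 g/mol
Mass of C per mole = 2 × 12.01 = 24.020 g
% C = 24.020 / 26.036 × 100 = 92.3%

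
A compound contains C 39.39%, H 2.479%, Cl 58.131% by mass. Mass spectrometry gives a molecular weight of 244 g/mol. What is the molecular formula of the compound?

C8H6Cl4

Assume 100 g: 39.39 g C, 2.479 g H, 58.131 g Cl.
n(C) = 39.39/12.01 = 3.28, n(H) = 2.479/1.008 = 2.459, n(Cl) = 58.131/35.45 = 1.64
Smallest is Cl at 1.64 mol; normalising gives C 2.000, H 1.500, Cl 1.000
Multiply by 2: C 4.00, H 3.00, Cl 2.00 → C4H3Cl2
Empirical-formula mass = 121.96 g/mol
n = 244 / 121.96 = 2.00 ≈ 2
Molecular formula = (C4H3Cl2)×2 = C8H6Cl4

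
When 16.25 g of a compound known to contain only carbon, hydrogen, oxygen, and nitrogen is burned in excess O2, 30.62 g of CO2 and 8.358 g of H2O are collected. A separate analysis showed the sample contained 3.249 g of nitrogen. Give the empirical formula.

mol C = 30.62 / 44.01 = 0.6958; mass C = 0.6958 × 12.01 = 8.356 g
mol H = 2 × (8.358 / 18.02) = 0.9276; mass H = 0.9276 × 1.008 = 0.9351 g
mol N = 3.249 / 14.01 = 0.2319
mass O = 16.25 − (12.54) = 3.710 g → mol O = 0.2319
Smallest is O at 0.2319 mol; normalising gives C 3.001, H 4.001, N 1.000, O 1.000
Ratio ≈ 3:4:1:1, so the empirical formula is C3H4NO

C3H4NO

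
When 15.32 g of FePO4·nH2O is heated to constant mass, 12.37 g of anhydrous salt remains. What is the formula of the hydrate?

FePO4·2H2O

Mass of water lost = 15.32 − 12.37 = 2.95 g → 2.95 / 18.02 = 0.1637 mol H2O
Molar mass of FePO4 = 150.82 g/mol → mol FePO4 = 12.37 / 150.82 = 0.08202
n = 0.1637 / 0.08202 = 2.00 ≈ 2 → FePO4·2H2O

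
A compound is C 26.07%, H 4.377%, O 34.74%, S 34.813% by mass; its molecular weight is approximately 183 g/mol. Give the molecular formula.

Assume 100 g: 26.07 g C, 4.377 g H, 34.74 g O, 34.813 g S.
Moles — C: 26.07 / 12.01 = 2.171 mol; H: 4.377 / 1.008 = 4.342 mol; O: 34.74 / 16.00 = 2.171 mol; S: 34.813 / 32.07 = 1.086 mol
Divide by the smallest (1.086 mol S): C 2.000, H 4.000, O 2.000, S 1.000
→ C2H4O2S
Empirical-formula mass = 92.12 g/mol
n = 183 / 92.12 = 1.99 ≈ 2
Molecular formula = (C2H4O2S)×2 = C4H8O4S2

C4H8O4S2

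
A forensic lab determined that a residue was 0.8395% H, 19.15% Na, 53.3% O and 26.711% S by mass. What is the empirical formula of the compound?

Assume 100 g: 0.8395 g H, 19.15 g Na, 53.3 g O, 26.711 g S.
Moles — H: 0.8395 / 1.008 = 0.8328 mol; Na: 19.15 / 22.99 = 0.833 mol; O: 53.3 / 16.00 = 3.331 mol; S: 26.711 / 32.07 = 0.8329 mol
Ratios (÷ 0.8328): H 1.000, Na 1.000, O 4.000, S 1.000
→ HNaO4S

HNaO4S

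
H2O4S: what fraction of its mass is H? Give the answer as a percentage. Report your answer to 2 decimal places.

Molar mass = 2(1.008) + 4(16.00) + 1(32.07) = 98.086 g/mol
Mass of H per mole = 2 × 1.008 = 2.016 g
% H = 2.016 / 98.086 × 100 = 2.06%

2.06%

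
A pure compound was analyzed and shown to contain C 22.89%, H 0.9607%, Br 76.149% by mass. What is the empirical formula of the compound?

C2HBr

Assume 100 g: 22.89 g C, 0.9607 g H, 76.149 g Br.
C: 22.89 g ÷ 12.01 g/mol = 1.906 mol
H: 0.9607 g ÷ 1.008 g/mol = 0.9531 mol
Br: 76.149 g ÷ 79.90 g/mol = 0.9531 mol
Ratios (÷ 0.9531): C 2.000, H 1.000, Br 1.000
Ratio ≈ 2:1:1, so the empirical formula is C2HBr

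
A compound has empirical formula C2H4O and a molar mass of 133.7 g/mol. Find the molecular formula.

C6H12O3

Empirical-formula mass = 44.05 g/mol
n = 133.7 / 44.05 = 3.04 ≈ 3
Molecular formula = (C2H4O)3 = C6H12O3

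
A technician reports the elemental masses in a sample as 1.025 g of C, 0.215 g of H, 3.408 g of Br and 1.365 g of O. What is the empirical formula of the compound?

n(C) = 1.025/12.01 = 0.08535, n(H) = 0.215/1.008 = 0.2133, n(Br) = 3.408/79.90 = 0.04265, n(O) = 1.365/16.00 = 0.08531
Ratios (÷ 0.04265): C 2.001, H 5.001, Br 1.000, O 2.000
→ C2H5BrO2

C2H5BrO2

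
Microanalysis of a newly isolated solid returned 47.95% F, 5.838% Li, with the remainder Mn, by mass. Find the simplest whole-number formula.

F3LiMn

Assume 100 g: 47.95 g F, 5.838 g Li, 46.212 g Mn.
F: 47.95 g ÷ 19.00 g/mol = 2.524 mol
Li: 5.838 g ÷ 6.94 g/mol = 0.8412 mol
Mn: 46.212 g ÷ 54.94 g/mol = 0.8411 mol
Divide by the smallest (0.8411 mol Mn): F 3.000, Li 1.000, Mn 1.000
→ F3LiMn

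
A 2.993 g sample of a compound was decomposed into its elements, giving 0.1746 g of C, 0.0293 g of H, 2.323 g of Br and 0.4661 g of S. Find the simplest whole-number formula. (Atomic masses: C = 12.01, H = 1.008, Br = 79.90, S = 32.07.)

C: 0.1746 g ÷ 12.01 g/mol = 0.01454 mol
H: 0.0293 g ÷ 1.008 g/mol = 0.02907 mol
Br: 2.323 g ÷ 79.90 g/mol = 0.02907 mol
S: 0.4661 g ÷ 32.07 g/mol = 0.01453 mol
Divide by the smallest (0.01453 mol S): C 1.000, H 2.000, Br 2.000, S 1.000
≈ 1:2:2:1 → CH2Br2S

CH2Br2S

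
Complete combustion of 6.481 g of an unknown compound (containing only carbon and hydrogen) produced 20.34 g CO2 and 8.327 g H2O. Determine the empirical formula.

mol C = 20.34 / 44.01 = 0.4622; mass C = 0.4622 × 12.01 = 5.551 g
mol H = 2 × (8.327 / 18.02) = 0.9242; mass H = 0.9242 × 1.008 = 0.9316 g
Ratios (÷ 0.4622): C 1.000, H 2.000
→ CH2

CH2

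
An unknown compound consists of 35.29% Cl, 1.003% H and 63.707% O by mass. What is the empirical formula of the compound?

ClHO4

Assume 100 g: 35.29 g Cl, 1.003 g H, 63.707 g O.
n(Cl) = 35.29/35.45 = 0.9955, n(H) = 1.003/1.008 = 0.995, n(O) = 63.707/16.00 = 3.982
Divide by the smallest (0.995 mol H): Cl 1.000, H 1.000, O 4.002
≈ 1:1:4 → ClHO4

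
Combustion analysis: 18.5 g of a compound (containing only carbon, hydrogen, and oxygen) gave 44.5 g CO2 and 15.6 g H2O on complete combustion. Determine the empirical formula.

mol C = 44.5 / 44.01 = 1.011; mass C = 1.011 × 12.01 = 12.14 g
mol H = 2 × (15.6 / 18.02) = 1.731; mass H = 1.731 × 1.008 = 1.745 g
mass O = 18.5 − (13.89) = 4.611 g → mol O = 0.2882
Ratios (÷ 0.2882): C 3.509, H 6.008, O 1.000
×2: C 7.02, H 12.02, O 2.00 → C7H12O2

C7H12O2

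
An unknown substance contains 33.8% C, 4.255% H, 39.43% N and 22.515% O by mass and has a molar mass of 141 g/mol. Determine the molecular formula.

C4H6N4O2

Assume 100 g: 33.8 g C, 4.255 g H, 39.43 g N, 22.515 g O.
n(C) = 33.8/12.01 = 2.814, n(H) = 4.255/1.008 = 4.221, n(N) = 39.43/14.01 = 2.814, n(O) = 22.515/16.00 = 1.407
Smallest is O at 1.407 mol; normalising gives C 2.000, H 3.000, N 2.000, O 1.000
Ratio ≈ 2:3:2:1, so the empirical formula is C2H3N2O
Empirical-formula mass = 71.06 g/mol
n = 141 / 71.06 = 1.98 ≈ 2
Molecular formula = (C2H3N2O)×2 = C4H6N4O2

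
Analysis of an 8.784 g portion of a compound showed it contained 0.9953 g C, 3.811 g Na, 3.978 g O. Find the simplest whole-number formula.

C: 0.9953 g ÷ 12.01 g/mol = 0.08287 mol
Na: 3.811 g ÷ 22.99 g/mol = 0.1658 mol
O: 3.978 g ÷ 16.00 g/mol = 0.2486 mol
Ratios (÷ 0.08287): C 1.000, Na 2.000, O 3.000
≈ 1:2:3 → CNa2O3

CNa2O3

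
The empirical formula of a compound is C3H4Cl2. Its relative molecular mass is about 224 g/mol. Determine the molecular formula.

Empirical-formula mass = 110.96 g/mol
n = 224 / 110.96 = 2.02 ≈ 2
Molecular formula = (C3H4Cl2)2 = C6H8Cl4

C6H8Cl4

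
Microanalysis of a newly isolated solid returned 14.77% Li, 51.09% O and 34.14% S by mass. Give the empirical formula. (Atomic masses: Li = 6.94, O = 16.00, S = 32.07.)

Li2O3S

Assume 100 g: 14.77 g Li, 51.09 g O, 34.14 g S.
Li: 14.77 g ÷ 6.94 g/mol = 2.128 mol
O: 51.09 g ÷ 16.00 g/mol = 3.193 mol
S: 34.14 g ÷ 32.07 g/mol = 1.065 mol
Ratios (÷ 1.065): Li 1.999, O 3.000, S 1.000
Ratio ≈ 2:3:1, so the empirical formula is Li2O3S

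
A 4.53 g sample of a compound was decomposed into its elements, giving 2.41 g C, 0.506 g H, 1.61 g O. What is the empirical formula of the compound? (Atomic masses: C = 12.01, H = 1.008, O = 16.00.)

C2H5O

Moles — C: 2.41 / 12.01 = 0.2007 mol; H: 0.506 / 1.008 = 0.502 mol; O: 1.61 / 16.00 = 0.1006 mol
Smallest is O at 0.1006 mol; normalising gives C 1.994, H 4.989, O 1.000
Ratio ≈ 2:5:1, so the empirical formula is C2H5O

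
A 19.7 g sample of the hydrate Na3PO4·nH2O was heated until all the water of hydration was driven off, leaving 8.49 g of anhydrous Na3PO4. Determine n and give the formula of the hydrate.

Mass of water lost = 19.7 − 8.49 = 11.21 g → 11.21 / 18.02 = 0.6221 mol H2O
Molar mass of Na3PO4 = 163.94 g/mol → mol Na3PO4 = 8.49 / 163.94 = 0.05179
n = 0.6221 / 0.05179 = 12.01 ≈ 12 → Na3PO4·12H2O

Na3PO4·12H2O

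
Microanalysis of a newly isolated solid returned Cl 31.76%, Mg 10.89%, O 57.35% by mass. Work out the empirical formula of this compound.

Cl2MgO8

Assume 100 g: 31.76 g Cl, 10.89 g Mg, 57.35 g O.
Cl: 31.76 g ÷ 35.45 g/mol = 0.8959 mol
Mg: 10.89 g ÷ 24.31 g/mol = 0.448 mol
O: 57.35 g ÷ 16.00 g/mol = 3.584 mol
Ratios (÷ 0.448): Cl 2.000, Mg 1.000, O 8.001
≈ 2:1:8 → Cl2MgO8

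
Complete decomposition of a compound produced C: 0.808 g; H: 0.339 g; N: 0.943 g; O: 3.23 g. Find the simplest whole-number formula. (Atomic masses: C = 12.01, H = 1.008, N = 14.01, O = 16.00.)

n(C) = 0.808/12.01 = 0.06728, n(H) = 0.339/1.008 = 0.3363, n(N) = 0.943/14.01 = 0.06731, n(O) = 3.23/16.00 = 0.2019
Divide by the smallest (0.06728 mol C): C 1.000, H 4.999, N 1.000, O 3.001
Ratio ≈ 1:5:1:3, so the empirical formula is CH5NO3

CH5NO3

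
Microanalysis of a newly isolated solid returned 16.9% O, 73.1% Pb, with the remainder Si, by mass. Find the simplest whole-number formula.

O3PbSi

Assume 100 g: 16.9 g O, 73.1 g Pb, 10 g Si.
Moles — O: 16.9 / 16.00 = 1.056 mol; Pb: 73.1 / 207.2 = 0.3528 mol; Si: 10 / 28.09 = 0.356 mol
Ratios (÷ 0.3528): O 2.994, Pb 1.000, Si 1.009
≈ 3:1:1 → O3PbSi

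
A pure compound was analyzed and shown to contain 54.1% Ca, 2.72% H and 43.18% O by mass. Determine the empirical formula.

Assume 100 g: 54.1 g Ca, 2.72 g H, 43.18 g O.
n(Ca) = 54.1/40.08 = 1.35, n(H) = 2.72/1.008 = 2.698, n(O) = 43.18/16.00 = 2.699
Divide by the smallest (1.35 mol Ca): Ca 1.000, H 1.999, O 1.999
≈ 1:2:2 → CaH2O2

CaH2O2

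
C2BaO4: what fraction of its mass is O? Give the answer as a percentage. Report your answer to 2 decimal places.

Molar mass = 2(12.01) + 1(137.33) + 4(16.00) = 225.350 g/mol
Mass of O per mole = 4 × 16.00 = 64.000 g
% O = 64.000 / 225.350 × 100 = 28.40%

28.40%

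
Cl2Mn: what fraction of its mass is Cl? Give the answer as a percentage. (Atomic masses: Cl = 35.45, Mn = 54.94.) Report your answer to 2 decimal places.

Molar mass = 2(35.45) + 1(54.94) = 125.840 g/mol
Mass of Cl per mole = 2 × 35.45 = 70.900 g
% Cl = 70.900 / 125.840 × 100 = 56.34%

56.34%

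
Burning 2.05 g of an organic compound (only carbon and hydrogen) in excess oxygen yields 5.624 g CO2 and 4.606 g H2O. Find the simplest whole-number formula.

mol C = 5.624 / 44.01 = 0.1278; mass C = 0.1278 × 12.01 = 1.535 g
mol H = 2 × (4.606 / 18.02) = 0.5112; mass H = 0.5112 × 1.008 = 0.5153 g
Ratios (÷ 0.1278): C 1.000, H 4.000
Ratio ≈ 1:4, so the empirical formula is CH4

CH4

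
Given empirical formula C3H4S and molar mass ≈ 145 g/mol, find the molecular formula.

Empirical-formula mass = 72.13 g/mol
n = 145 / 72.13 = 2.01 ≈ 2
Molecular formula = (C3H4S)2 = C6H8S2

C6H8S2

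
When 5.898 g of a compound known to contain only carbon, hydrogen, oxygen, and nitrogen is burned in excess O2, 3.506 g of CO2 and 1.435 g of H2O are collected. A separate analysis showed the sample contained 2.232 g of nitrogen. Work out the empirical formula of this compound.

CH2N2O2

mol C = 3.506 / 44.01 = 0.07966; mass C = 0.07966 × 12.01 = 0.9568 g
mol H = 2 × (1.435 / 18.02) = 0.1593; mass H = 0.1593 × 1.008 = 0.1605 g
mol N = 2.232 / 14.01 = 0.1593
mass O = 5.898 − (3.349) = 2.549 g → mol O = 0.1593
Ratios (÷ 0.07966): C 1.000, H 1.999, N 2.000, O 2.000
≈ 1:2:2:2 → CH2N2O2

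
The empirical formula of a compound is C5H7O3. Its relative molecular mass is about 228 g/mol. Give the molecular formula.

Empirical-formula mass = 115.11 g/mol
n = 228 / 115.11 = 1.98 ≈ 2
Molecular formula = (C5H7O3)2 = C10H14O6

C10H14O6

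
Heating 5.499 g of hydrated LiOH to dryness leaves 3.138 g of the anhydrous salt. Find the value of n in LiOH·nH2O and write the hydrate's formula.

Mass of water lost = 5.499 − 3.138 = 2.361 g → 2.361 / 18.02 = 0.131 mol H2O
Molar mass of LiOH = 23.95 g/mol → mol LiOH = 3.138 / 23.95 = 0.131
n = 0.131 / 0.131 = 1.00 ≈ 1 → LiOH·H2O

LiOH·H2O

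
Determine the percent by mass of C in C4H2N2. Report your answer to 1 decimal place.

61.5%

Molar mass = 4(12.01) + 2(1.008) + 2(14.01) = 78.076 g/mol
Mass of C per mole = 4 × 12.01 = 48.040 g
% C = 48.040 / 78.076 × 100 = 61.5%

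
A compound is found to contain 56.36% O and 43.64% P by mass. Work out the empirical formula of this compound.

O5P2

Assume 100 g: 56.36 g O, 43.64 g P.
Moles — O: 56.36 / 16.00 = 3.522 mol; P: 43.64 / 30.97 = 1.409 mol
Divide by the smallest (1.409 mol P): O 2.500, P 1.000
×2: O 5.00, P 2.00 → O5P2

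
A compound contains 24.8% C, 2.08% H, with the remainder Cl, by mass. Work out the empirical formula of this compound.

CHCl

Assume 100 g: 24.8 g C, 2.08 g H, 73.12 g Cl.
Moles — C: 24.8 / 12.01 = 2.065 mol; H: 2.08 / 1.008 = 2.063 mol; Cl: 73.12 / 35.45 = 2.063 mol
Smallest is Cl at 2.063 mol; normalising gives C 1.001, H 1.000, Cl 1.000
≈ 1:1:1 → CHCl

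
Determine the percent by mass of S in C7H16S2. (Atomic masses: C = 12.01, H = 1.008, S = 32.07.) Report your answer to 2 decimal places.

39.03%

Molar mass = 7(12.01) + 16(1.008) + 2(32.07) = 164.338 g/mol
Mass of S per mole = 2 × 32.07 = 64.140 g
% S = 64.140 / 164.338 × 100 = 39.03%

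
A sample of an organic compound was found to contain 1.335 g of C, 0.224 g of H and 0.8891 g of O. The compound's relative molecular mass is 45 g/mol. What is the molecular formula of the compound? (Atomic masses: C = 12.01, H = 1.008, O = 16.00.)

C: 1.335 g ÷ 12.01 g/mol = 0.1112 mol
H: 0.224 g ÷ 1.008 g/mol = 0.2222 mol
O: 0.8891 g ÷ 16.00 g/mol = 0.05557 mol
Smallest is O at 0.05557 mol; normalising gives C 2.000, H 3.999, O 1.000
Ratio ≈ 2:4:1, so the empirical formula is C2H4O
Empirical-formula mass = 44.05 g/mol
n = 45 / 44.05 = 1.02 ≈ 1
Molecular formula = empirical formula = C2H4O

C2H4O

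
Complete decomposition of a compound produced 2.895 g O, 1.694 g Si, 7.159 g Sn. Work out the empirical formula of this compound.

O: 2.895 g ÷ 16.00 g/mol = 0.1809 mol
Si: 1.694 g ÷ 28.09 g/mol = 0.06031 mol
Sn: 7.159 g ÷ 118.71 g/mol = 0.06031 mol
Smallest is Si at 0.06031 mol; normalising gives O 3.000, Si 1.000, Sn 1.000
≈ 3:1:1 → O3SiSn

O3SiSn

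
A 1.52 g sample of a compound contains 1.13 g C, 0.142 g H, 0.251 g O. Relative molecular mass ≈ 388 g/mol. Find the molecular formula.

C24H36O4

Moles — C: 1.13 / 12.01 = 0.09409 mol; H: 0.142 / 1.008 = 0.1409 mol; O: 0.251 / 16.00 = 0.01569 mol
Smallest is O at 0.01569 mol; normalising gives C 5.998, H 8.980, O 1.000
Ratio ≈ 6:9:1, so the empirical formula is C6H9O
Empirical-formula mass = 97.13 g/mol
n = 388 / 97.13 = 3.99 ≈ 4
Molecular formula = (C6H9O)×4 = C24H36O4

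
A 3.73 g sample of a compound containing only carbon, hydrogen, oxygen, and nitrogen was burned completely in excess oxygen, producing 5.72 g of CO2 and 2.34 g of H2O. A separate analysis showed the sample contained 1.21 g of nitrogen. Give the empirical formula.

C3H6N2O

mol C = 5.72 / 44.01 = 0.1300; mass C = 0.1300 × 12.01 = 1.561 g
mol H = 2 × (2.34 / 18.02) = 0.2597; mass H = 0.2597 × 1.008 = 0.2618 g
mol N = 1.21 / 14.01 = 0.08637
mass O = 3.73 − (3.033) = 0.6973 g → mol O = 0.04358
Smallest is O at 0.04358 mol; normalising gives C 2.982, H 5.960, N 1.982, O 1.000
≈ 3:6:2:1 → C3H6N2O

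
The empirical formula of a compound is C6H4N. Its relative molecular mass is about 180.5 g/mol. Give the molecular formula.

Empirical-formula mass = 90.10 g/mol
n = 180.5 / 90.10 = 2.00 ≈ 2
Molecular formula = (C6H4N)2 = C12H8N2

C12H8N2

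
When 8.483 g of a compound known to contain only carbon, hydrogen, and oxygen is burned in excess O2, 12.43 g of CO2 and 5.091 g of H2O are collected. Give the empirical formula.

mol C = 12.43 / 44.01 = 0.2824; mass C = 0.2824 × 12.01 = 3.392 g
mol H = 2 × (5.091 / 18.02) = 0.5650; mass H = 0.5650 × 1.008 = 0.5696 g
mass O = 8.483 − (3.962) = 4.521 g → mol O = 0.2826
Smallest is C at 0.2824 mol; normalising gives C 1.000, H 2.001, O 1.001
Ratio ≈ 1:2:1, so the empirical formula is CH2O

CH2O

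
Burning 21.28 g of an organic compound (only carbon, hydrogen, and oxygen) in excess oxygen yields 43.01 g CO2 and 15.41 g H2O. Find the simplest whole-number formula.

C4H7O2

mol C = 43.01 / 44.01 = 0.9773; mass C = 0.9773 × 12.01 = 11.74 g
mol H = 2 × (15.41 / 18.02) = 1.710; mass H = 1.710 × 1.008 = 1.724 g
mass O = 21.28 − (13.46) = 7.819 g → mol O = 0.4887
Ratios (÷ 0.4887): C 2.000, H 3.500, O 1.000
Scaling by 2: C 4.00, H 7.00, O 2.00 → C4H7O2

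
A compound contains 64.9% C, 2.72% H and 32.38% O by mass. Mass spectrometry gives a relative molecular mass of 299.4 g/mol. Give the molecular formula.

C16H8O6

Assume 100 g: 64.9 g C, 2.72 g H, 32.38 g O.
C: 64.9 g ÷ 12.01 g/mol = 5.404 mol
H: 2.72 g ÷ 1.008 g/mol = 2.698 mol
O: 32.38 g ÷ 16.00 g/mol = 2.024 mol
Divide by the smallest (2.024 mol O): C 2.670, H 1.333, O 1.000
×3: C 8.01, H 4.00, O 3.00 → C8H4O3
Empirical-formula mass = 148.11 g/mol
n = 299.4 / 148.11 = 2.02 ≈ 2
Molecular formula = (C8H4O3)×2 = C16H8O6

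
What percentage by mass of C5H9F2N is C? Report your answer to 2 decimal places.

Molar mass = 5(12.01) + 9(1.008) + 2(19.00) + 1(14.01) = 121.132 g/mol
Mass of C per mole = 5 × 12.01 = 60.050 g
% C = 60.050 / 121.132 × 100 = 49.57%

49.57%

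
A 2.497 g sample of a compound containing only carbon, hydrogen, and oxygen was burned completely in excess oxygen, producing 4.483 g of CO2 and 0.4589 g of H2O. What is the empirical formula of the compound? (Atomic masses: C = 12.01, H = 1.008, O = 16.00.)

C4H2O3

mol C = 4.483 / 44.01 = 0.1019; mass C = 0.1019 × 12.01 = 1.223 g
mol H = 2 × (0.4589 / 18.02) = 0.05093; mass H = 0.05093 × 1.008 = 0.05134 g
mass O = 2.497 − (1.275) = 1.222 g → mol O = 0.07639
Ratios (÷ 0.05093): C 2.000, H 1.000, O 1.500
×2: C 4.00, H 2.00, O 3.00 → C4H2O3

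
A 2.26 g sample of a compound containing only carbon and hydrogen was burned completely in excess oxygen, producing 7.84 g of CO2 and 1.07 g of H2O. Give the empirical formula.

C3H2

mol C = 7.84 / 44.01 = 0.1781; mass C = 0.1781 × 12.01 = 2.139 g
mol H = 2 × (1.07 / 18.02) = 0.1188; mass H = 0.1188 × 1.008 = 0.1197 g
Ratios (÷ 0.1188): C 1.500, H 1.000
Multiply by 2: C 3.00, H 2.00 → C3H2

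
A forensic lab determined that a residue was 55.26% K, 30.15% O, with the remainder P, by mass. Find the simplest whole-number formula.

Assume 100 g: 55.26 g K, 30.15 g O, 14.59 g P.
n(K) = 55.26/39.10 = 1.413, n(O) = 30.15/16.00 = 1.884, n(P) = 14.59/30.97 = 0.4711
Smallest is P at 0.4711 mol; normalising gives K 3.000, O 4.000, P 1.000
≈ 3:4:1 → K3O4P

K3O4P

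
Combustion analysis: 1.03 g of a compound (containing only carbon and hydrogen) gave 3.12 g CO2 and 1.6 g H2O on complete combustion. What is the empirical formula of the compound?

mol C = 3.12 / 44.01 = 0.07089; mass C = 0.07089 × 12.01 = 0.8514 g
mol H = 2 × (1.6 / 18.02) = 0.1776; mass H = 0.1776 × 1.008 = 0.1790 g
Smallest is C at 0.07089 mol; normalising gives C 1.000, H 2.505
Scaling by 2: C 2.00, H 5.01 → C2H5

C2H5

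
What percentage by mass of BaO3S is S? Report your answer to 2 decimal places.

14.75%

Molar mass = 1(137.33) + 3(16.00) + 1(32.07) = 217.400 g/mol
Mass of S per mole = 1 × 32.07 = 32.070 g
% S = 32.070 / 217.400 × 100 = 14.75%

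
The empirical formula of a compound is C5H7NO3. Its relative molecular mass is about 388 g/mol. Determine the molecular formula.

Empirical-formula mass = 129.12 g/mol
n = 388 / 129.12 = 3.01 ≈ 3
Molecular formula = (C5H7NO3)3 = C15H21N3O9

C15H21N3O9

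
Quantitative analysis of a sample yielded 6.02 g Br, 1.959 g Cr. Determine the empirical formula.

Moles — Br: 6.02 / 79.90 = 0.07534 mol; Cr: 1.959 / 52.00 = 0.03767 mol
Smallest is Cr at 0.03767 mol; normalising gives Br 2.000, Cr 1.000
≈ 2:1 → Br2Cr

Br2Cr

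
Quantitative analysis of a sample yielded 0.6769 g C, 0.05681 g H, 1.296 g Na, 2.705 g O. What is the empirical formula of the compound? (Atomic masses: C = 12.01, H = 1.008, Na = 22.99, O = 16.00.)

CHNaO3

Moles — C: 0.6769 / 12.01 = 0.05636 mol; H: 0.05681 / 1.008 = 0.05636 mol; Na: 1.296 / 22.99 = 0.05637 mol; O: 2.705 / 16.00 = 0.1691 mol
Smallest is H at 0.05636 mol; normalising gives C 1.000, H 1.000, Na 1.000, O 3.000
→ CHNaO3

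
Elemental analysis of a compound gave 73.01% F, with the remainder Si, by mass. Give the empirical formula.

F4Si

Assume 100 g: 73.01 g F, 26.99 g Si.
Moles — F: 73.01 / 19.00 = 3.843 mol; Si: 26.99 / 28.09 = 0.9608 mol
Smallest is Si at 0.9608 mol; normalising gives F 3.999, Si 1.000
Ratio ≈ 4:1, so the empirical formula is F4Si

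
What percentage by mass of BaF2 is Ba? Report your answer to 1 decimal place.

Molar mass = 1(137.33) + 2(19.00) = 175.330 g/mol
Mass of Ba per mole = 1 × 137.33 = 137.330 g
% Ba = 137.330 / 175.330 × 100 = 78.3%

78.3%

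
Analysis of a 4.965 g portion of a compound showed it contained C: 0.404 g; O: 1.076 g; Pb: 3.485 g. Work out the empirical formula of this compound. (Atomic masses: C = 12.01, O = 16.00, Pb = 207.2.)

C: 0.404 g ÷ 12.01 g/mol = 0.03364 mol
O: 1.076 g ÷ 16.00 g/mol = 0.06725 mol
Pb: 3.485 g ÷ 207.2 g/mol = 0.01682 mol
Divide by the smallest (0.01682 mol Pb): C 2.000, O 3.998, Pb 1.000
≈ 2:4:1 → C2O4Pb

C2O4Pb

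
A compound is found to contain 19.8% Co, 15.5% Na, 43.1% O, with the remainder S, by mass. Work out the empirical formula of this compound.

CoNa2O8S2

Assume 100 g: 19.8 g Co, 15.5 g Na, 43.1 g O, 21.6 g S.
n(Co) = 19.8/58.93 = 0.336, n(Na) = 15.5/22.99 = 0.6742, n(O) = 43.1/16.00 = 2.694, n(S) = 21.6/32.07 = 0.6735
Smallest is Co at 0.336 mol; normalising gives Co 1.000, Na 2.007, O 8.017, S 2.005
→ CoNa2O8S2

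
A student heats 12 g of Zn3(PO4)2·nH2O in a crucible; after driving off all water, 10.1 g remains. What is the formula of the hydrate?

Mass of water lost = 12 − 10.1 = 1.9 g → 1.9 / 18.02 = 0.1054 mol H2O
Molar mass of Zn3(PO4)2 = 386.08 g/mol → mol Zn3(PO4)2 = 10.1 / 386.08 = 0.02616
n = 0.1054 / 0.02616 = 4.03 ≈ 4 → Zn3(PO4)2·4H2O

Zn3(PO4)2·4H2O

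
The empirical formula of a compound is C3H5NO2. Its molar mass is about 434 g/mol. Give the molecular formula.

C15H25N5O10

Empirical-formula mass = 87.08 g/mol
n = 434 / 87.08 = 4.98 ≈ 5
Molecular formula = (C3H5NO2)5 = C15H25N5O10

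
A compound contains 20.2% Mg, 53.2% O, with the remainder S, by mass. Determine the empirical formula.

Assume 100 g: 20.2 g Mg, 53.2 g O, 26.6 g S.
Mg: 20.2 g ÷ 24.31 g/mol = 0.8309 mol
O: 53.2 g ÷ 16.00 g/mol = 3.325 mol
S: 26.6 g ÷ 32.07 g/mol = 0.8294 mol
Divide by the smallest (0.8294 mol S): Mg 1.002, O 4.009, S 1.000
≈ 1:4:1 → MgO4S

MgO4S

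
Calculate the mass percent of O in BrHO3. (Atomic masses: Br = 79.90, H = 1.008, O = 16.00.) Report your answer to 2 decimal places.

Molar mass = 1(79.90) + 1(1.008) + 3(16.00) = 128.908 g/mol
Mass of O per mole = 3 × 16.00 = 48.000 g
% O = 48.000 / 128.908 × 100 = 37.24%

37.24%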